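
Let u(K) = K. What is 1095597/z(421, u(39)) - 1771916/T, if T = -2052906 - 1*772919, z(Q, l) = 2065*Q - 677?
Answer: 4635207558733/2454760267600 ≈ 1.8883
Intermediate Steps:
z(Q, l) = -677 + 2065*Q
T = -2825825 (T = -2052906 - 772919 = -2825825)
1095597/z(421, u(39)) - 1771916/T = 1095597/(-677 + 2065*421) - 1771916/(-2825825) = 1095597/(-677 + 869365) - 1771916*(-1/2825825) = 1095597/868688 + 1771916/2825825 = 4635207558733/2454760267600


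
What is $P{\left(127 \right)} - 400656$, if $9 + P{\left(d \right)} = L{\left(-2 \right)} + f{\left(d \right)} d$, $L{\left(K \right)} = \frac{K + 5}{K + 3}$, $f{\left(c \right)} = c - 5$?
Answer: $-385168$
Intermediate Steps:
$f{\left(c \right)} = -5 + c$
$L{\left(K \right)} = \frac{5 + K}{3 + K}$
$P{\left(d \right)} = -6 + d \left(-5 + d\right)$ ($P{\left(d \right)} = -9 + \left(\frac{5 - 2}{3 - 2} + \left(-5 + d\right) d\right) = -9 + \left(1^{-1} \cdot 3 + d \left(-5 + d\right)\right) = -9 + \left(1 \cdot 3 + d \left(-5 + d\right)\right) = -9 + \left(3 + d \left(-5 + d\right)\right) = -6 + d \left(-5 + d\right)$)
$P{\left(127 \right)} - 400656 = \left(-6 + 127 \left(-5 + 127\right)\right) - 400656 = \left(-6 + 127 \cdot 122\right) - 400656 = \left(-6 + 15494\right) - 400656 = 15488 - 400656 = -385168$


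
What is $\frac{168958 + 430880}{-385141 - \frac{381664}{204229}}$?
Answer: $- \frac{122504314902}{78657342953} \approx -1.5574$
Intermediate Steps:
$\frac{168958 + 430880}{-385141 - \frac{381664}{204229}} = \frac{599838}{-385141 - \frac{381664}{204229}} = \frac{599838}{- \frac{78657342953}{204229}} = 599838 \left(- \frac{204229}{78657342953}\right) = - \frac{122504314902}{78657342953}$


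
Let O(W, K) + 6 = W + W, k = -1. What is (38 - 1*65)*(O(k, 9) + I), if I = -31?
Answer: 1053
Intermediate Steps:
O(W, K) = -6 + 2*W (O(W, K) = -6 + (W + W) = -6 + 2*W)
(38 - 1*65)*(O(k, 9) + I) = (38 - 1*65)*((-6 + 2*(-1)) - 31) = (38 - 65)*((-6 - 2) - 31) = -27*(-8 - 31) = -27*(-39) = 1053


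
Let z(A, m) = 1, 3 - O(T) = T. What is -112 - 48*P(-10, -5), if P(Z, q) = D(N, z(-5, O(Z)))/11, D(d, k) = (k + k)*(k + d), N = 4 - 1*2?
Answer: -1520/11 ≈ -138.18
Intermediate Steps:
O(T) = 3 - T
N = 2 (N = 4 - 2 = 2)
D(d, k) = 2*k*(d + k) (D(d, k) = (2*k)*(d + k) = 2*k*(d + k))
P(Z, q) = 6/11 (P(Z, q) = (2*1*(2 + 1))/11 = (2*1*3)*(1/11) = 6*(1/11) = 6/11)
-112 - 48*P(-10, -5) = -112 - 48*6/11 = -112 - 288/11 = -1520/11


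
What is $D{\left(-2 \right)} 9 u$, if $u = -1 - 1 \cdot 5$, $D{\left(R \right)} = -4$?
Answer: $216$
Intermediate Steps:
$u = -6$ ($u = -1 - 5 = -6$)
$D{\left(-2 \right)} 9 u = \left(-4\right) 9 \left(-6\right) = \left(-36\right) \left(-6\right) = 216$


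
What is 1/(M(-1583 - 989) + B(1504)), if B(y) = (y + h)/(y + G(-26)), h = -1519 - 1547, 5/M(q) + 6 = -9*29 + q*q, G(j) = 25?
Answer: -919473463/939317519 ≈ -0.97887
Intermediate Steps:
M(q) = 5/(-267 + q**2) (M(q) = 5/(-6 + (-9*29 + q*q)) = 5/(-6 + (-261 + q**2)) = 5/(-267 + q**2))
h = -3066
B(y) = (-3066 + y)/(25 + y) (B(y) = (y - 3066)/(y + 25) = (-3066 + y)/(25 + y))
1/(M(-1583 - 989) + B(1504)) = 1/(5/(-267 + (-1583 - 989)**2) + (-3066 + 1504)/(25 + 1504)) = 1/(5/(-267 + (-2572)**2) - 1562/1529) = 1/(5/(-267 + 6615184) + (1/1529)*(-1562)) = 1/(5/6614917 - 142/139) = 1/(-939317519/919473463) = -919473463/939317519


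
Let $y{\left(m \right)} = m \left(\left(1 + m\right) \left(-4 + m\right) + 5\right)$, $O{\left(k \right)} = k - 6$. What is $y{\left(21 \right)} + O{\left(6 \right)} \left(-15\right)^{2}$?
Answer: $7959$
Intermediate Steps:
$O{\left(k \right)} = -6 + k$
$y{\left(m \right)} = m \left(5 + \left(1 + m\right) \left(-4 + m\right)\right)$
$y{\left(21 \right)} + O{\left(6 \right)} \left(-15\right)^{2} = 21 \left(1 + 21^{2} - 63\right) + \left(-6 + 6\right) \left(-15\right)^{2} = 21 \left(1 + 441 - 63\right) + 0 \cdot 225 = 21 \cdot 379 + 0 = 7959 + 0 = 7959$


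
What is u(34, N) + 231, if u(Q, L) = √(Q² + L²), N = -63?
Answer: 231 + 5*√205 ≈ 302.59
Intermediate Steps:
u(Q, L) = √(L² + Q²)
u(34, N) + 231 = √((-63)² + 34²) + 231 = √(3969 + 1156) + 231 = √5125 + 231 = 5*√205 + 231 = 231 + 5*√205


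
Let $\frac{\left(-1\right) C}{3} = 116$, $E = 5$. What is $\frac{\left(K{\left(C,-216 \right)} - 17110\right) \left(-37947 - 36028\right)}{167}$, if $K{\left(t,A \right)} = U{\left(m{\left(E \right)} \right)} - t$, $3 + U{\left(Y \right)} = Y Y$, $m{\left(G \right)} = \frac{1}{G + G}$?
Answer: $\frac{4960760541}{668} \approx 7.4263 \cdot 10^{6}$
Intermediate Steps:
$m{\left(G \right)} = \frac{1}{2 G}$
$C = -348$ ($C = \left(-3\right) 116 = -348$)
$U{\left(Y \right)} = -3 + Y^{2}$ ($U{\left(Y \right)} = -3 + Y Y = -3 + Y^{2}$)
$K{\left(t,A \right)} = - \frac{299}{100} - t$ ($K{\left(t,A \right)} = \left(-3 + \left(\frac{1}{2 \cdot 5}\right)^{2}\right) - t = \left(-3 + \left(\frac{1}{2} \cdot \frac{1}{5}\right)^{2}\right) - t = \left(-3 + \left(\frac{1}{10}\right)^{2}\right) - t = \left(-3 + \frac{1}{100}\right) - t = - \frac{299}{100} - t$)
$\frac{\left(K{\left(C,-216 \right)} - 17110\right) \left(-37947 - 36028\right)}{167} = \frac{\left(\left(- \frac{299}{100} - -348\right) - 17110\right) \left(-37947 - 36028\right)}{167} = \left(\left(- \frac{299}{100} + 348\right) - 17110\right) \left(-73975\right) \frac{1}{167} = \left(\frac{34501}{100} - 17110\right) \left(-73975\right) \frac{1}{167} = \left(- \frac{1676499}{100}\right) \left(-73975\right) \frac{1}{167} = \frac{4960760541}{4} \cdot \frac{1}{167} = \frac{4960760541}{668}$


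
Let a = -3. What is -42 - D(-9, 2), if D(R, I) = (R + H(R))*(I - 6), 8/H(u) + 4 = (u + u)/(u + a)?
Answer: -454/5 ≈ -90.800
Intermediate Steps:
H(u) = 8/(-4 + 2*u/(-3 + u)) (H(u) = 8/(-4 + (u + u)/(u - 3)) = 8/(-4 + (2*u)/(-3 + u)) = 8/(-4 + 2*u/(-3 + u)))
D(R, I) = (-6 + I)*(R + 4*(3 - R)/(-6 + R)) (D(R, I) = (R + 4*(3 - R)/(-6 + R))*(I - 6) = (R + 4*(3 - R)/(-6 + R))*(-6 + I) = (-6 + I)*(R + 4*(3 - R)/(-6 + R)))
-42 - D(-9, 2) = -42 - (-72 + 24*(-9) - 4*2*(-3 - 9) - 9*(-6 + 2)*(-6 - 9))/(-6 - 9) = -42 - (-72 - 216 - 4*2*(-12) - 9*(-4)*(-15))/(-15) = -42 - (-1)*(-72 - 216 + 96 - 540)/15 = -42 - (-1)*(-732)/15 = -42 - 1*244/5 = -42 - 244/5 = -454/5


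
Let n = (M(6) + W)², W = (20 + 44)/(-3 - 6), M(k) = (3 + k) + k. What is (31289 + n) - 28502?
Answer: 230788/81 ≈ 2849.2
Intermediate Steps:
M(k) = 3 + 2*k
W = -64/9 (W = 64/(-9) = 64*(-⅑) = -64/9 ≈ -7.1111)
n = 5041/81 (n = ((3 + 2*6) - 64/9)² = ((3 + 12) - 64/9)² = (15 - 64/9)² = (71/9)² = 5041/81 ≈ 62.235)
(31289 + n) - 28502 = (31289 + 5041/81) - 28502 = 2539450/81 - 28502 = 230788/81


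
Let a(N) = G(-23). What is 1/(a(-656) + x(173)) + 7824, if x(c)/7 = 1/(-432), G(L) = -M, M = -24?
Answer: 81064896/10361 ≈ 7824.0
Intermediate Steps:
G(L) = 24 (G(L) = -1*(-24) = 24)
a(N) = 24
x(c) = -7/432 (x(c) = 7/(-432) = 7*(-1/432) = -7/432)
1/(a(-656) + x(173)) + 7824 = 1/(24 - 7/432) + 7824 = 1/(10361/432) + 7824 = 432/10361 + 7824 = 81064896/10361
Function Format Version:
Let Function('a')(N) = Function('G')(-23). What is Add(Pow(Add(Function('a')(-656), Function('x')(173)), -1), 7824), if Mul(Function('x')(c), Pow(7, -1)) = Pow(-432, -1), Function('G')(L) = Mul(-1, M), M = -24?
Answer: Rational(81064896, 10361) ≈ 7824.0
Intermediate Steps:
Function('G')(L) = 24 (Function('G')(L) = Mul(-1, -24) = 24)
Function('a')(N) = 24
Function('x')(c) = Rational(-7, 432) (Function('x')(c) = Mul(7, Pow(-432, -1)) = Mul(7, Rational(-1, 432)) = Rational(-7, 432))
Add(Pow(Add(Function('a')(-656), Function('x')(173)), -1), 7824) = Add(Pow(Add(24, Rational(-7, 432)), -1), 7824) = Add(Pow(Rational(10361, 432), -1), 7824) = Add(Rational(432, 10361), 7824) = Rational(81064896, 10361)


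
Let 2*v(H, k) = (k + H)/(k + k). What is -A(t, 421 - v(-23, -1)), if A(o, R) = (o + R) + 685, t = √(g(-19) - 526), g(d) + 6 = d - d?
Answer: -1100 - 2*I*√133 ≈ -1100.0 - 23.065*I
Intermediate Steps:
v(H, k) = (H + k)/(4*k) (v(H, k) = ((k + H)/(k + k))/2 = ((H + k)/((2*k)))/2 = ((H + k)*(1/(2*k)))/2 = ((H + k)/(2*k))/2 = (H + k)/(4*k))
g(d) = -6 (g(d) = -6 + (d - d) = -6 + 0 = -6)
t = 2*I*√133 (t = √(-6 - 526) = √(-532) = 2*I*√133 ≈ 23.065*I)
A(o, R) = 685 + R + o (A(o, R) = (R + o) + 685 = 685 + R + o)
-A(t, 421 - v(-23, -1)) = -(685 + (421 - (-23 - 1)/(4*(-1))) + 2*I*√133) = -(685 + (421 - (-1)*(-24)/4) + 2*I*√133) = -(685 + (421 - 1*6) + 2*I*√133) = -(685 + (421 - 6) + 2*I*√133) = -(685 + 415 + 2*I*√133) = -(1100 + 2*I*√133) = -1100 - 2*I*√133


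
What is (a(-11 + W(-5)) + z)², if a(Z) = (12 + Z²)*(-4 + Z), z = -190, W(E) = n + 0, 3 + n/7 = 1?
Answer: 348307569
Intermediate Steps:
n = -14 (n = -21 + 7*1 = -21 + 7 = -14)
W(E) = -14 (W(E) = -14 + 0 = -14)
a(Z) = (-4 + Z)*(12 + Z²)
(a(-11 + W(-5)) + z)² = ((-48 + (-11 - 14)³ - 4*(-11 - 14)² + 12*(-11 - 14)) - 190)² = ((-48 + (-25)³ - 4*(-25)² + 12*(-25)) - 190)² = ((-48 - 15625 - 4*625 - 300) - 190)² = ((-48 - 15625 - 2500 - 300) - 190)² = (-18473 - 190)² = (-18663)² = 348307569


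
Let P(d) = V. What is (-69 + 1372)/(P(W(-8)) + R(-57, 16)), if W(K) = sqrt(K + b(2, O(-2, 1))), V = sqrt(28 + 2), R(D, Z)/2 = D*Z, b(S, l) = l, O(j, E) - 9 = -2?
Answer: -396112/554491 - 1303*sqrt(30)/3326946 ≈ -0.71652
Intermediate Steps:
O(j, E) = 7 (O(j, E) = 9 - 2 = 7)
R(D, Z) = 2*D*Z (R(D, Z) = 2*(D*Z) = 2*D*Z)
V = sqrt(30) ≈ 5.4772
W(K) = sqrt(7 + K) (W(K) = sqrt(K + 7) = sqrt(7 + K))
P(d) = sqrt(30)
(-69 + 1372)/(P(W(-8)) + R(-57, 16)) = (-69 + 1372)/(sqrt(30) + 2*(-57)*16) = 1303/(sqrt(30) - 1824) = 1303/(-1824 + sqrt(30))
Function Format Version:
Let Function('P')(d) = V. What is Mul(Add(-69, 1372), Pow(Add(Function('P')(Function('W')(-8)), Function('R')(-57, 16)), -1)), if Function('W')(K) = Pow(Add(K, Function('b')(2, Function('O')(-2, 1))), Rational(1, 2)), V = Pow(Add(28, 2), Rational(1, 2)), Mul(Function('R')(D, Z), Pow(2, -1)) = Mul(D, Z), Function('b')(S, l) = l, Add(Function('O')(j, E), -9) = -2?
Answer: Add(Rational(-396112, 554491), Mul(Rational(-1303, 3326946), Pow(30, Rational(1, 2)))) ≈ -0.71652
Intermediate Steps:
Function('O')(j, E) = 7 (Function('O')(j, E) = Add(9, -2) = 7)
Function('R')(D, Z) = Mul(2, D, Z) (Function('R')(D, Z) = Mul(2, Mul(D, Z)) = Mul(2, D, Z))
V = Pow(30, Rational(1, 2)) ≈ 5.4772
Function('W')(K) = Pow(Add(7, K), Rational(1, 2)) (Function('W')(K) = Pow(Add(K, 7), Rational(1, 2)) = Pow(Add(7, K), Rational(1, 2)))
Function('P')(d) = Pow(30, Rational(1, 2))
Mul(Add(-69, 1372), Pow(Add(Function('P')(Function('W')(-8)), Function('R')(-57, 16)), -1)) = Mul(Add(-69, 1372), Pow(Add(Pow(30, Rational(1, 2)), Mul(2, -57, 16)), -1)) = Mul(1303, Pow(Add(Pow(30, Rational(1, 2)), -1824), -1)) = Mul(1303, Pow(Add(-1824, Pow(30, Rational(1, 2))), -1))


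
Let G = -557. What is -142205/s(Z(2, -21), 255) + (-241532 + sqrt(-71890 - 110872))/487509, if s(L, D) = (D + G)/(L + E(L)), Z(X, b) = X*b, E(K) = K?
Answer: -2911737599822/73613859 + I*sqrt(182762)/487509 ≈ -39554.0 + 0.00087692*I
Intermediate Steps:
s(L, D) = (-557 + D)/(2*L) (s(L, D) = (D - 557)/(L + L) = (-557 + D)/((2*L)) = (-557 + D)*(1/(2*L)) = (-557 + D)/(2*L))
-142205/s(Z(2, -21), 255) + (-241532 + sqrt(-71890 - 110872))/487509 = -142205*(-84/(-557 + 255)) + (-241532 + sqrt(-71890 - 110872))/487509 = -142205/((1/2)*(-302)/(-42)) + (-241532 + sqrt(-182762))*(1/487509) = -142205/((1/2)*(-1/42)*(-302)) + (-241532 + I*sqrt(182762))*(1/487509) = -142205/151/42 + (-241532/487509 + I*sqrt(182762)/487509) = -142205*42/151 + (-241532/487509 + I*sqrt(182762)/487509) = -5972610/151 + (-241532/487509 + I*sqrt(182762)/487509) = -2911737599822/73613859 + I*sqrt(182762)/487509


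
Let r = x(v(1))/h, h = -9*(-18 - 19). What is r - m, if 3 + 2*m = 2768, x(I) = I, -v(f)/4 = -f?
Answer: -920737/666 ≈ -1382.5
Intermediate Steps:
v(f) = 4*f (v(f) = -(-4)*f = 4*f)
h = 333 (h = -9*(-37) = 333)
m = 2765/2 (m = -3/2 + (1/2)*2768 = -3/2 + 1384 = 2765/2 ≈ 1382.5)
r = 4/333 (r = (4*1)/333 = 4*(1/333) = 4/333 ≈ 0.012012)
r - m = 4/333 - 1*2765/2 = 4/333 - 2765/2 = -920737/666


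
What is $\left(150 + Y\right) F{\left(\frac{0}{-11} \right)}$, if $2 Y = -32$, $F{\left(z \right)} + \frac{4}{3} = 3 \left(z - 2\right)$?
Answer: $- \frac{2948}{3} \approx -982.67$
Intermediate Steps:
$F{\left(z \right)} = - \frac{22}{3} + 3 z$ ($F{\left(z \right)} = - \frac{4}{3} + 3 \left(z - 2\right) = - \frac{4}{3} + 3 \left(-2 + z\right) = - \frac{4}{3} + \left(-6 + 3 z\right) = - \frac{22}{3} + 3 z$)
$Y = -16$ ($Y = \frac{1}{2} \left(-32\right) = -16$)
$\left(150 + Y\right) F{\left(\frac{0}{-11} \right)} = \left(150 - 16\right) \left(- \frac{22}{3} + 3 \frac{0}{-11}\right) = 134 \left(- \frac{22}{3} + 3 \cdot 0 \left(- \frac{1}{11}\right)\right) = 134 \left(- \frac{22}{3} + 3 \cdot 0\right) = 134 \left(- \frac{22}{3} + 0\right) = 134 \left(- \frac{22}{3}\right) = - \frac{2948}{3}$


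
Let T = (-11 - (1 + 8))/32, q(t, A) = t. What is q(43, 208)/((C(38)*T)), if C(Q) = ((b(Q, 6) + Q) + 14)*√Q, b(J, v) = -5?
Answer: -172*√38/4465 ≈ -0.23746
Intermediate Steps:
T = -5/8 (T = (-11 - 1*9)*(1/32) = (-11 - 9)*(1/32) = -20*1/32 = -5/8 ≈ -0.62500)
C(Q) = √Q*(9 + Q) (C(Q) = ((-5 + Q) + 14)*√Q = (9 + Q)*√Q = √Q*(9 + Q))
q(43, 208)/((C(38)*T)) = 43/(((√38*(9 + 38))*(-5/8))) = 43/(((√38*47)*(-5/8))) = 43/(((47*√38)*(-5/8))) = 43/((-235*√38/8)) = 43*(-4*√38/4465) = -172*√38/4465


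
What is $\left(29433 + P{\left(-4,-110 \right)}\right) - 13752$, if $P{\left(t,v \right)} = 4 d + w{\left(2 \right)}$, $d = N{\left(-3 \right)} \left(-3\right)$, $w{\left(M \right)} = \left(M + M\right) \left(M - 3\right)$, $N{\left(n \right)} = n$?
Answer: $15713$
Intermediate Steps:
$w{\left(M \right)} = 2 M \left(-3 + M\right)$
$d = 9$ ($d = \left(-3\right) \left(-3\right) = 9$)
$P{\left(t,v \right)} = 32$ ($P{\left(t,v \right)} = 4 \cdot 9 + 2 \cdot 2 \left(-3 + 2\right) = 36 + 2 \cdot 2 \left(-1\right) = 36 - 4 = 32$)
$\left(29433 + P{\left(-4,-110 \right)}\right) - 13752 = \left(29433 + 32\right) - 13752 = 29465 - 13752 = 15713$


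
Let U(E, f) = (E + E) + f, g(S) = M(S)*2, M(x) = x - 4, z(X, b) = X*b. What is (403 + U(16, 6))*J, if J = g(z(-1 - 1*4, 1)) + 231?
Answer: 93933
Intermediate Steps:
M(x) = -4 + x
g(S) = -8 + 2*S (g(S) = (-4 + S)*2 = -8 + 2*S)
U(E, f) = f + 2*E (U(E, f) = 2*E + f = f + 2*E)
J = 213 (J = (-8 + 2*((-1 - 1*4)*1)) + 231 = (-8 + 2*((-1 - 4)*1)) + 231 = (-8 + 2*(-5*1)) + 231 = (-8 + 2*(-5)) + 231 = (-8 - 10) + 231 = -18 + 231 = 213)
(403 + U(16, 6))*J = (403 + (6 + 2*16))*213 = (403 + (6 + 32))*213 = (403 + 38)*213 = 441*213 = 93933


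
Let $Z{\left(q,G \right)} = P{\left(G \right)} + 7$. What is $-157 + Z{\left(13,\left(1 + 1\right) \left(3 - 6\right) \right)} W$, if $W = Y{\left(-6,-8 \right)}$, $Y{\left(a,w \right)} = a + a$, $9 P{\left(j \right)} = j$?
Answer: $-233$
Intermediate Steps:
$P{\left(j \right)} = \frac{j}{9}$
$Y{\left(a,w \right)} = 2 a$
$Z{\left(q,G \right)} = 7 + \frac{G}{9}$ ($Z{\left(q,G \right)} = \frac{G}{9} + 7 = 7 + \frac{G}{9}$)
$W = -12$ ($W = 2 \left(-6\right) = -12$)
$-157 + Z{\left(13,\left(1 + 1\right) \left(3 - 6\right) \right)} W = -157 + \left(7 + \frac{\left(1 + 1\right) \left(3 - 6\right)}{9}\right) \left(-12\right) = -157 + \left(7 + \frac{2 \left(-3\right)}{9}\right) \left(-12\right) = -157 + \left(7 + \frac{1}{9} \left(-6\right)\right) \left(-12\right) = -157 + \left(7 - \frac{2}{3}\right) \left(-12\right) = -157 + \frac{19}{3} \left(-12\right) = -157 - 76 = -233$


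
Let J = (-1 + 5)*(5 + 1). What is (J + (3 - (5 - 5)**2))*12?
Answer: 324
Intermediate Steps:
J = 24 (J = 4*6 = 24)
(J + (3 - (5 - 5)**2))*12 = (24 + (3 - (5 - 5)**2))*12 = (24 + (3 - 1*0**2))*12 = (24 + (3 - 1*0))*12 = (24 + (3 + 0))*12 = (24 + 3)*12 = 27*12 = 324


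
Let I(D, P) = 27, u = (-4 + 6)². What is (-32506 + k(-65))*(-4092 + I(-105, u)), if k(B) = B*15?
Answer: 136100265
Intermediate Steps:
u = 4 (u = 2² = 4)
k(B) = 15*B
(-32506 + k(-65))*(-4092 + I(-105, u)) = (-32506 + 15*(-65))*(-4092 + 27) = (-32506 - 975)*(-4065) = -33481*(-4065) = 136100265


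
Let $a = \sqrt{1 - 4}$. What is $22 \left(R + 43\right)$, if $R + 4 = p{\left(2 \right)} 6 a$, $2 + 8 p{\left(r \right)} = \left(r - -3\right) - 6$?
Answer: $858 - \frac{99 i \sqrt{3}}{2} \approx 858.0 - 85.737 i$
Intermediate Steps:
$a = i \sqrt{3}$ ($a = \sqrt{-3} = i \sqrt{3} \approx 1.732 i$)
$p{\left(r \right)} = - \frac{5}{8} + \frac{r}{8}$ ($p{\left(r \right)} = - \frac{1}{4} + \frac{\left(r - -3\right) - 6}{8} = - \frac{1}{4} + \frac{\left(r + 3\right) - 6}{8} = - \frac{1}{4} + \frac{\left(3 + r\right) - 6}{8} = - \frac{1}{4} + \frac{-3 + r}{8} = - \frac{1}{4} + \left(- \frac{3}{8} + \frac{r}{8}\right) = - \frac{5}{8} + \frac{r}{8}$)
$R = -4 - \frac{9 i \sqrt{3}}{4}$ ($R = -4 + \left(- \frac{5}{8} + \frac{1}{8} \cdot 2\right) 6 i \sqrt{3} = -4 + \left(- \frac{5}{8} + \frac{1}{4}\right) 6 i \sqrt{3} = -4 + \left(- \frac{3}{8}\right) 6 i \sqrt{3} = -4 - \frac{9 i \sqrt{3}}{4} \approx -4.0 - 3.8971 i$)
$22 \left(R + 43\right) = 22 \left(\left(-4 - \frac{9 i \sqrt{3}}{4}\right) + 43\right) = 22 \left(39 - \frac{9 i \sqrt{3}}{4}\right) = 858 - \frac{99 i \sqrt{3}}{2}$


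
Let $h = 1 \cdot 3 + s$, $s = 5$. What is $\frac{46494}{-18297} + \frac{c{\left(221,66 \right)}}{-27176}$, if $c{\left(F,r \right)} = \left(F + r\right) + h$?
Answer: $- \frac{140990951}{55248808} \approx -2.5519$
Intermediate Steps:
$h = 8$ ($h = 1 \cdot 3 + 5 = 3 + 5 = 8$)
$c{\left(F,r \right)} = 8 + F + r$ ($c{\left(F,r \right)} = \left(F + r\right) + 8 = 8 + F + r$)
$\frac{46494}{-18297} + \frac{c{\left(221,66 \right)}}{-27176} = \frac{46494}{-18297} + \frac{8 + 221 + 66}{-27176} = 46494 \left(- \frac{1}{18297}\right) + 295 \left(- \frac{1}{27176}\right) = - \frac{5166}{2033} - \frac{295}{27176} = - \frac{140990951}{55248808}$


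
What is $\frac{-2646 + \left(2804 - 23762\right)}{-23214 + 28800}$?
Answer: $- \frac{562}{133} \approx -4.2256$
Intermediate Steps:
$\frac{-2646 + \left(2804 - 23762\right)}{-23214 + 28800} = \frac{-2646 - 20958}{5586} = \left(-23604\right) \frac{1}{5586} = - \frac{562}{133}$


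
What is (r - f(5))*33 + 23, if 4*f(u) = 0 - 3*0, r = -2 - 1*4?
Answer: -175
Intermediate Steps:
r = -6 (r = -2 - 4 = -6)
f(u) = 0 (f(u) = (0 - 3*0)/4 = (0 + 0)/4 = (¼)*0 = 0)
(r - f(5))*33 + 23 = (-6 - 1*0)*33 + 23 = (-6 + 0)*33 + 23 = -6*33 + 23 = -198 + 23 = -175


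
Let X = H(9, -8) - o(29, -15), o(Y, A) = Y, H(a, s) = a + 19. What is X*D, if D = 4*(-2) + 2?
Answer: 6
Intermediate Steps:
H(a, s) = 19 + a
D = -6 (D = -8 + 2 = -6)
X = -1 (X = (19 + 9) - 1*29 = 28 - 29 = -1)
X*D = -1*(-6) = 6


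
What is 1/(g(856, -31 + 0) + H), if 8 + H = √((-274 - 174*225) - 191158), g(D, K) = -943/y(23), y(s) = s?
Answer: -49/232983 - I*√230582/232983 ≈ -0.00021032 - 0.0020611*I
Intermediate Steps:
g(D, K) = -41 (g(D, K) = -943/23 = -943*1/23 = -41)
H = -8 + I*√230582 (H = -8 + √((-274 - 174*225) - 191158) = -8 + √((-274 - 39150) - 191158) = -8 + √(-39424 - 191158) = -8 + √(-230582) = -8 + I*√230582 ≈ -8.0 + 480.19*I)
1/(g(856, -31 + 0) + H) = 1/(-41 + (-8 + I*√230582)) = 1/(-49 + I*√230582)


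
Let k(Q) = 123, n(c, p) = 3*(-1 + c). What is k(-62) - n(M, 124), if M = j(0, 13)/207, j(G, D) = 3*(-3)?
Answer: 2901/23 ≈ 126.13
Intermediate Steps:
j(G, D) = -9
M = -1/23 (M = -9/207 = -9*1/207 = -1/23 ≈ -0.043478)
n(c, p) = -3 + 3*c
k(-62) - n(M, 124) = 123 - (-3 + 3*(-1/23)) = 123 - (-3 - 3/23) = 123 - 1*(-72/23) = 123 + 72/23 = 2901/23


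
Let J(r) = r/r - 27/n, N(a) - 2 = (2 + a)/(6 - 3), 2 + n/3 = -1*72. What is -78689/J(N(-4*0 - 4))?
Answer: -5822986/83 ≈ -70157.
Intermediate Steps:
n = -222 (n = -6 + 3*(-1*72) = -6 + 3*(-72) = -6 - 216 = -222)
N(a) = 8/3 + a/3 (N(a) = 2 + (2 + a)/(6 - 3) = 2 + (2 + a)/3 = 2 + (2 + a)*(1/3) = 2 + (2/3 + a/3) = 8/3 + a/3)
J(r) = 83/74 (J(r) = r/r - 27/(-222) = 1 - 27*(-1/222) = 1 + 9/74 = 83/74)
-78689/J(N(-4*0 - 4)) = -78689/83/74 = -78689*74/83 = -5822986/83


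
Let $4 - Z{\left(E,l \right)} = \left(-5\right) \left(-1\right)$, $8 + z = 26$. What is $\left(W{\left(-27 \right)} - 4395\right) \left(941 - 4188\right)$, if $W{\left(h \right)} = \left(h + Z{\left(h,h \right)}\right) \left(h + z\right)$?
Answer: $13452321$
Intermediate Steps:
$z = 18$ ($z = -8 + 26 = 18$)
$Z{\left(E,l \right)} = -1$ ($Z{\left(E,l \right)} = 4 - \left(-5\right) \left(-1\right) = 4 - 5 = -1$)
$W{\left(h \right)} = \left(-1 + h\right) \left(18 + h\right)$ ($W{\left(h \right)} = \left(h - 1\right) \left(h + 18\right) = \left(-1 + h\right) \left(18 + h\right)$)
$\left(W{\left(-27 \right)} - 4395\right) \left(941 - 4188\right) = \left(\left(-18 + \left(-27\right)^{2} + 17 \left(-27\right)\right) - 4395\right) \left(941 - 4188\right) = \left(\left(-18 + 729 - 459\right) - 4395\right) \left(-3247\right) = \left(252 - 4395\right) \left(-3247\right) = \left(-4143\right) \left(-3247\right) = 13452321$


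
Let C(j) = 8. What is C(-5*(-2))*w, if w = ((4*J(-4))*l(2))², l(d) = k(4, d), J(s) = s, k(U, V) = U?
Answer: 32768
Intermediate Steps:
l(d) = 4
w = 4096 (w = ((4*(-4))*4)² = (-16*4)² = (-64)² = 4096)
C(-5*(-2))*w = 8*4096 = 32768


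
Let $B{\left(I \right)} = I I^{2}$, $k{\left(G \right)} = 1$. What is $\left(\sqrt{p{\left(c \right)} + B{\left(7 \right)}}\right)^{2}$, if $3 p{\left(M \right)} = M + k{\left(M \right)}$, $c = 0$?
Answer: $\frac{1030}{3} \approx 343.33$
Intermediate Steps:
$B{\left(I \right)} = I^{3}$
$p{\left(M \right)} = \frac{1}{3} + \frac{M}{3}$ ($p{\left(M \right)} = \frac{M + 1}{3} = \frac{1 + M}{3} = \frac{1}{3} + \frac{M}{3}$)
$\left(\sqrt{p{\left(c \right)} + B{\left(7 \right)}}\right)^{2} = \left(\sqrt{\left(\frac{1}{3} + \frac{1}{3} \cdot 0\right) + 7^{3}}\right)^{2} = \left(\sqrt{\left(\frac{1}{3} + 0\right) + 343}\right)^{2} = \left(\sqrt{\frac{1}{3} + 343}\right)^{2} = \left(\sqrt{\frac{1030}{3}}\right)^{2} = \left(\frac{\sqrt{3090}}{3}\right)^{2} = \frac{1030}{3}$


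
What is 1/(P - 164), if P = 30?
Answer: -1/134 ≈ -0.0074627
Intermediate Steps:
1/(P - 164) = 1/(30 - 164) = 1/(-134) = -1/134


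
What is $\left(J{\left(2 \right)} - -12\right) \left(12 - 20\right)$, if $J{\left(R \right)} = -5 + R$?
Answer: $-72$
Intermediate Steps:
$\left(J{\left(2 \right)} - -12\right) \left(12 - 20\right) = \left(\left(-5 + 2\right) - -12\right) \left(12 - 20\right) = \left(-3 + 12\right) \left(12 - 20\right) = 9 \left(-8\right) = -72$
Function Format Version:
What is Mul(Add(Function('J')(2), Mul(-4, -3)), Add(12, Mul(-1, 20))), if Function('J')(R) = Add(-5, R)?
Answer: -72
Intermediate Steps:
Mul(Add(Function('J')(2), Mul(-4, -3)), Add(12, Mul(-1, 20))) = Mul(Add(Add(-5, 2), Mul(-4, -3)), Add(12, Mul(-1, 20))) = Mul(Add(-3, 12), Add(12, -20)) = Mul(9, -8) = -72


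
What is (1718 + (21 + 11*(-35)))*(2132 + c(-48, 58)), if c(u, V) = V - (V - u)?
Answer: 2821736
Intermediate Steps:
c(u, V) = u (c(u, V) = V + (u - V) = u)
(1718 + (21 + 11*(-35)))*(2132 + c(-48, 58)) = (1718 + (21 + 11*(-35)))*(2132 - 48) = (1718 + (21 - 385))*2084 = (1718 - 364)*2084 = 1354*2084 = 2821736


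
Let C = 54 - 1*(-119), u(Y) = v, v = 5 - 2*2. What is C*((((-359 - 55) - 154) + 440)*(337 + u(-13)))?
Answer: -7484672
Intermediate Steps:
v = 1 (v = 5 - 4 = 1)
u(Y) = 1
C = 173 (C = 54 + 119 = 173)
C*((((-359 - 55) - 154) + 440)*(337 + u(-13))) = 173*((((-359 - 55) - 154) + 440)*(337 + 1)) = 173*(((-414 - 154) + 440)*338) = 173*((-568 + 440)*338) = 173*(-128*338) = 173*(-43264) = -7484672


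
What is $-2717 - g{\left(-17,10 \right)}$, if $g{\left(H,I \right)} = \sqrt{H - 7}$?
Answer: $-2717 - 2 i \sqrt{6} \approx -2717.0 - 4.899 i$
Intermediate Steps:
$g{\left(H,I \right)} = \sqrt{-7 + H}$
$-2717 - g{\left(-17,10 \right)} = -2717 - \sqrt{-7 - 17} = -2717 - \sqrt{-24} = -2717 - 2 i \sqrt{6}$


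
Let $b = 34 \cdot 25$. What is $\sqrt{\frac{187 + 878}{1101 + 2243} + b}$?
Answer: $\frac{\sqrt{594284185}}{836} \approx 29.16$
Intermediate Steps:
$b = 850$
$\sqrt{\frac{187 + 878}{1101 + 2243} + b} = \sqrt{\frac{187 + 878}{1101 + 2243} + 850} = \sqrt{\frac{1065}{3344} + 850} = \sqrt{\frac{2843465}{3344}} = \frac{\sqrt{594284185}}{836}$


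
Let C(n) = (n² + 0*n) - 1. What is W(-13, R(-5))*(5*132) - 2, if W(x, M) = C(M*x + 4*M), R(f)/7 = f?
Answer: 65487838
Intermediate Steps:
C(n) = -1 + n² (C(n) = (n² + 0) - 1 = n² - 1 = -1 + n²)
R(f) = 7*f
W(x, M) = -1 + (4*M + M*x)² (W(x, M) = -1 + (M*x + 4*M)² = -1 + (4*M + M*x)²)
W(-13, R(-5))*(5*132) - 2 = (-1 + (7*(-5))²*(4 - 13)²)*(5*132) - 2 = (-1 + (-35)²*(-9)²)*660 - 2 = (-1 + 1225*81)*660 - 2 = (-1 + 99225)*660 - 2 = 99224*660 - 2 = 65487840 - 2 = 65487838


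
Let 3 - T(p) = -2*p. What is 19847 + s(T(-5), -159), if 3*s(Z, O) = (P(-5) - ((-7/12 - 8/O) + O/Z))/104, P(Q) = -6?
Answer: 706867535/35616 ≈ 19847.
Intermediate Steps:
T(p) = 3 + 2*p (T(p) = 3 - (-2)*p = 3 + 2*p)
s(Z, O) = -5/288 + 1/(39*O) - O/(312*Z) (s(Z, O) = ((-6 - ((-7/12 - 8/O) + O/Z))/104)/3 = ((-6 - ((-7*1/12 - 8/O) + O/Z))*(1/104))/3 = ((-6 - ((-7/12 - 8/O) + O/Z))*(1/104))/3 = ((-6 - (-7/12 - 8/O + O/Z))*(1/104))/3 = ((-6 + (7/12 + 8/O - O/Z))*(1/104))/3 = ((-65/12 + 8/O - O/Z)*(1/104))/3 = (-5/96 + 1/(13*O) - O/(104*Z))/3 = -5/288 + 1/(39*O) - O/(312*Z))
19847 + s(T(-5), -159) = 19847 + (-5/288 + (1/39)/(-159) - 1/312*(-159)/(3 + 2*(-5))) = 19847 + (-5/288 + (1/39)*(-1/159) - 1/312*(-159)/(3 - 10)) = 19847 + (-5/288 - 1/6201 - 1/312*(-159)/(-7)) = 19847 + (-5/288 - 1/6201 - 1/312*(-159)*(-⅐)) = 19847 + (-5/288 - 1/6201 - 53/728) = 19847 - 3217/35616 = 706867535/35616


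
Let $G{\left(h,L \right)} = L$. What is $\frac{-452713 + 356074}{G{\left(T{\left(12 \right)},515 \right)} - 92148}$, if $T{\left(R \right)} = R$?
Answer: $\frac{96639}{91633} \approx 1.0546$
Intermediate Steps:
$\frac{-452713 + 356074}{G{\left(T{\left(12 \right)},515 \right)} - 92148} = \frac{-452713 + 356074}{515 - 92148} = - \frac{96639}{-91633} = \left(-96639\right) \left(- \frac{1}{91633}\right) = \frac{96639}{91633}$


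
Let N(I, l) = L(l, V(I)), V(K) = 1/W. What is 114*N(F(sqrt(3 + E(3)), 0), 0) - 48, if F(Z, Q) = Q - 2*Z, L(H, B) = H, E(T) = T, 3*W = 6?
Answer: -48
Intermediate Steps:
W = 2 (W = (1/3)*6 = 2)
V(K) = 1/2
N(I, l) = l
114*N(F(sqrt(3 + E(3)), 0), 0) - 48 = 114*0 - 48 = 0 - 48 = -48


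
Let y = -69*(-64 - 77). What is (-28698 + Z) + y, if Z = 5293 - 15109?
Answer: -28785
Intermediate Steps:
Z = -9816
y = 9729 (y = -69*(-141) = 9729)
(-28698 + Z) + y = (-28698 - 9816) + 9729 = -38514 + 9729 = -28785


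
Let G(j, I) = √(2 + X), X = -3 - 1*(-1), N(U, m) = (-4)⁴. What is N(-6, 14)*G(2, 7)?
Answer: 0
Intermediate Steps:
N(U, m) = 256
X = -2 (X = -3 + 1 = -2)
G(j, I) = 0 (G(j, I) = √(2 - 2) = √0 = 0)
N(-6, 14)*G(2, 7) = 256*0 = 0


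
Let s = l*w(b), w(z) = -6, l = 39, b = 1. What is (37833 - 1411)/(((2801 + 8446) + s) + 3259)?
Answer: 18211/7136 ≈ 2.5520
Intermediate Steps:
s = -234 (s = 39*(-6) = -234)
(37833 - 1411)/(((2801 + 8446) + s) + 3259) = (37833 - 1411)/(((2801 + 8446) - 234) + 3259) = 36422/((11247 - 234) + 3259) = 36422/(11013 + 3259) = 36422/14272 = 36422*(1/14272) = 18211/7136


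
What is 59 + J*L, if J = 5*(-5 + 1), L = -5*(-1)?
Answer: -41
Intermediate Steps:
L = 5
J = -20 (J = 5*(-4) = -20)
59 + J*L = 59 - 20*5 = 59 - 100 = -41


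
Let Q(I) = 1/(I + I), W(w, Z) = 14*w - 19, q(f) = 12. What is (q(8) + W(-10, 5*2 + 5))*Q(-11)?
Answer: 147/22 ≈ 6.6818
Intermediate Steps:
W(w, Z) = -19 + 14*w
Q(I) = 1/(2*I)
(q(8) + W(-10, 5*2 + 5))*Q(-11) = (12 + (-19 + 14*(-10)))*((½)/(-11)) = (12 + (-19 - 140))*((½)*(-1/11)) = (12 - 159)*(-1/22) = -147*(-1/22) = 147/22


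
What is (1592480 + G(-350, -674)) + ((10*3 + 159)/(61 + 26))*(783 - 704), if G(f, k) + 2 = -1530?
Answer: 46142469/29 ≈ 1.5911e+6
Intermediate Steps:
G(f, k) = -1532 (G(f, k) = -2 - 1530 = -1532)
(1592480 + G(-350, -674)) + ((10*3 + 159)/(61 + 26))*(783 - 704) = (1592480 - 1532) + ((10*3 + 159)/(61 + 26))*(783 - 704) = 1590948 + ((30 + 159)/87)*79 = 1590948 + (189*(1/87))*79 = 1590948 + (63/29)*79 = 1590948 + 4977/29 = 46142469/29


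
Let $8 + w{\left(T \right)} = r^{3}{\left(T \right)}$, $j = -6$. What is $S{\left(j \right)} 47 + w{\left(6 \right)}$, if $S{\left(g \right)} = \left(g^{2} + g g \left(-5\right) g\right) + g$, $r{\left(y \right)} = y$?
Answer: $52378$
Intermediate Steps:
$S{\left(g \right)} = g + g^{2} - 5 g^{3}$ ($S{\left(g \right)} = \left(g^{2} + g^{2} \left(-5\right) g\right) + g = \left(g^{2} + - 5 g^{2} g\right) + g = \left(g^{2} - 5 g^{3}\right) + g = g + g^{2} - 5 g^{3}$)
$w{\left(T \right)} = -8 + T^{3}$
$S{\left(j \right)} 47 + w{\left(6 \right)} = - 6 \left(1 - 6 - 5 \left(-6\right)^{2}\right) 47 - \left(8 - 6^{3}\right) = - 6 \left(1 - 6 - 180\right) 47 + \left(-8 + 216\right) = - 6 \left(1 - 6 - 180\right) 47 + 208 = \left(-6\right) \left(-185\right) 47 + 208 = 1110 \cdot 47 + 208 = 52170 + 208 = 52378$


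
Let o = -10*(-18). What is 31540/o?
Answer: 1577/9 ≈ 175.22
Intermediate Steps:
o = 180
31540/o = 31540/180 = 31540*(1/180) = 1577/9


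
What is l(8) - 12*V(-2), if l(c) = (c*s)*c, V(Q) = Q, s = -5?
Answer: -296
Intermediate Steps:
l(c) = -5*c**2 (l(c) = (c*(-5))*c = (-5*c)*c = -5*c**2)
l(8) - 12*V(-2) = -5*8**2 - 12*(-2) = -5*64 + 24 = -320 + 24 = -296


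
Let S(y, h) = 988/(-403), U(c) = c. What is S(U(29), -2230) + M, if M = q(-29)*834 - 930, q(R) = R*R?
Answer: 21714308/31 ≈ 7.0046e+5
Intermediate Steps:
q(R) = R**2
S(y, h) = -76/31 (S(y, h) = 988*(-1/403) = -76/31)
M = 700464 (M = (-29)**2*834 - 930 = 841*834 - 930 = 701394 - 930 = 700464)
S(U(29), -2230) + M = -76/31 + 700464 = 21714308/31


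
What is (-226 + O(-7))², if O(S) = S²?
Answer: 31329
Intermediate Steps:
(-226 + O(-7))² = (-226 + (-7)²)² = (-226 + 49)² = (-177)² = 31329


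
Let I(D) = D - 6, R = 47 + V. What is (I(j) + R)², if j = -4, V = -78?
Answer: 1681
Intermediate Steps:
R = -31 (R = 47 - 78 = -31)
I(D) = -6 + D
(I(j) + R)² = ((-6 - 4) - 31)² = (-10 - 31)² = (-41)² = 1681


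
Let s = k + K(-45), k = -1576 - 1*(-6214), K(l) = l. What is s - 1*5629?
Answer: -1036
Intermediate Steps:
k = 4638 (k = -1576 + 6214 = 4638)
s = 4593 (s = 4638 - 45 = 4593)
s - 1*5629 = 4593 - 1*5629 = 4593 - 5629 = -1036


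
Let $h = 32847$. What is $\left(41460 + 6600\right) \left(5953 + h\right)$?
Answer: $1864728000$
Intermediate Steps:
$\left(41460 + 6600\right) \left(5953 + h\right) = \left(41460 + 6600\right) \left(5953 + 32847\right) = 48060 \cdot 38800 = 1864728000$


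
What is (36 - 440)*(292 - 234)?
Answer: -23432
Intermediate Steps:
(36 - 440)*(292 - 234) = -404*58 = -23432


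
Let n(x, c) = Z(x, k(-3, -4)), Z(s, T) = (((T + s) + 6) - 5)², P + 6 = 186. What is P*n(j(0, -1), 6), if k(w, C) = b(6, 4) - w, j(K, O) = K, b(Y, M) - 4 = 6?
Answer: 35280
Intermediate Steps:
P = 180 (P = -6 + 186 = 180)
b(Y, M) = 10 (b(Y, M) = 4 + 6 = 10)
k(w, C) = 10 - w
Z(s, T) = (1 + T + s)² (Z(s, T) = ((6 + T + s) - 5)² = (1 + T + s)²)
n(x, c) = (14 + x)² (n(x, c) = (1 + (10 - 1*(-3)) + x)² = (1 + (10 + 3) + x)² = (1 + 13 + x)² = (14 + x)²)
P*n(j(0, -1), 6) = 180*(14 + 0)² = 180*14² = 180*196 = 35280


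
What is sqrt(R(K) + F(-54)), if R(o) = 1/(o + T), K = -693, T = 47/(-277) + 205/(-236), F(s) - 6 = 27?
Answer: sqrt(67927466987971301)/45370673 ≈ 5.7444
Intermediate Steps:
F(s) = 33 (F(s) = 6 + 27 = 33)
T = -67877/65372 (T = 47*(-1/277) + 205*(-1/236) = -47/277 - 205/236 = -67877/65372 ≈ -1.0383)
R(o) = 1/(-67877/65372 + o) (R(o) = 1/(o - 67877/65372) = 1/(-67877/65372 + o))
sqrt(R(K) + F(-54)) = sqrt(65372/(-67877 + 65372*(-693)) + 33) = sqrt(65372/(-67877 - 45302796) + 33) = sqrt(65372/(-45370673) + 33) = sqrt(65372*(-1/45370673) + 33) = sqrt(-65372/45370673 + 33) = sqrt(1497166837/45370673) = sqrt(67927466987971301)/45370673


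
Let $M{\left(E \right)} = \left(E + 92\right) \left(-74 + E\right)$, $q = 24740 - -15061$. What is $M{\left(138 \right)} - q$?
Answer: $-25081$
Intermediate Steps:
$q = 39801$ ($q = 24740 + 15061 = 39801$)
$M{\left(E \right)} = \left(-74 + E\right) \left(92 + E\right)$ ($M{\left(E \right)} = \left(92 + E\right) \left(-74 + E\right) = \left(-74 + E\right) \left(92 + E\right)$)
$M{\left(138 \right)} - q = \left(-6808 + 138^{2} + 18 \cdot 138\right) - 39801 = \left(-6808 + 19044 + 2484\right) - 39801 = 14720 - 39801 = -25081$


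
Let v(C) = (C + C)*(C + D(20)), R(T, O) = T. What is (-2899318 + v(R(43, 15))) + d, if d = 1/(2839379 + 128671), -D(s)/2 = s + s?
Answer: -8614765124999/2968050 ≈ -2.9025e+6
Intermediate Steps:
D(s) = -4*s (D(s) = -2*(s + s) = -4*s)
d = 1/2968050 ≈ 3.3692e-7
v(C) = 2*C*(-80 + C) (v(C) = (C + C)*(C - 4*20) = (2*C)*(C - 80) = (2*C)*(-80 + C) = 2*C*(-80 + C))
(-2899318 + v(R(43, 15))) + d = (-2899318 + 2*43*(-80 + 43)) + 1/2968050 = (-2899318 + 2*43*(-37)) + 1/2968050 = (-2899318 - 3182) + 1/2968050 = -2902500 + 1/2968050 = -8614765124999/2968050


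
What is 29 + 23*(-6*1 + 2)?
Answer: -63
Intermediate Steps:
29 + 23*(-6*1 + 2) = 29 + 23*(-6 + 2) = 29 + 23*(-4) = 29 - 92 = -63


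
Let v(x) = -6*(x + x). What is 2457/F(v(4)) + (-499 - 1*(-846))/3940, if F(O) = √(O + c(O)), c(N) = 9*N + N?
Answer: 347/3940 - 819*I*√33/44 ≈ 0.088071 - 106.93*I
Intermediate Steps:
c(N) = 10*N
v(x) = -12*x
F(O) = √11*√O (F(O) = √(O + 10*O) = √(11*O) = √11*√O)
2457/F(v(4)) + (-499 - 1*(-846))/3940 = 2457/((√11*√(-12*4))) + (-499 - 1*(-846))/3940 = 2457/((√11*√(-48))) + (-499 + 846)*(1/3940) = 2457/((√11*(4*I*√3))) + 347*(1/3940) = 2457/((4*I*√33)) + 347/3940 = 2457*(-I*√33/132) + 347/3940 = -819*I*√33/44 + 347/3940 = 347/3940 - 819*I*√33/44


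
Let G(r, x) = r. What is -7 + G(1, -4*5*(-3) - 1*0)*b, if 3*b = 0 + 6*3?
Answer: -1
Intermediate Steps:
b = 6 (b = (0 + 6*3)/3 = (0 + 18)/3 = (1/3)*18 = 6)
-7 + G(1, -4*5*(-3) - 1*0)*b = -7 + 1*6 = -7 + 6 = -1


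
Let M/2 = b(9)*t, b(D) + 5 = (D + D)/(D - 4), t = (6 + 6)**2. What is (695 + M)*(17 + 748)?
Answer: 223227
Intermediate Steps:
t = 144 (t = 12**2 = 144)
b(D) = -5 + 2*D/(-4 + D) (b(D) = -5 + (D + D)/(D - 4) = -5 + (2*D)/(-4 + D) = -5 + 2*D/(-4 + D))
M = -2016/5 (M = 2*(((20 - 3*9)/(-4 + 9))*144) = 2*(((20 - 27)/5)*144) = 2*(((1/5)*(-7))*144) = 2*(-7/5*144) = 2*(-1008/5) = -2016/5 ≈ -403.20)
(695 + M)*(17 + 748) = (695 - 2016/5)*(17 + 748) = (1459/5)*765 = 223227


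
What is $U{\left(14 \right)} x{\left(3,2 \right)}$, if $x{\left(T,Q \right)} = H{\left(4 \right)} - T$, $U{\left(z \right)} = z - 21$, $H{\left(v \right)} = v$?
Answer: $-7$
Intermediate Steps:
$U{\left(z \right)} = -21 + z$
$x{\left(T,Q \right)} = 4 - T$
$U{\left(14 \right)} x{\left(3,2 \right)} = \left(-21 + 14\right) \left(4 - 3\right) = - 7 \left(4 - 3\right) = \left(-7\right) 1 = -7$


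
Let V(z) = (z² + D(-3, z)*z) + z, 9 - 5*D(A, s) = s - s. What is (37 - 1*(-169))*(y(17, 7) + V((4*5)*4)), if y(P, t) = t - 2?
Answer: 1365574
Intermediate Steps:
D(A, s) = 9/5 (D(A, s) = 9/5 - (s - s)/5 = 9/5 - ⅕*0 = 9/5 + 0 = 9/5)
y(P, t) = -2 + t
V(z) = z² + 14*z/5 (V(z) = (z² + 9*z/5) + z = z² + 14*z/5)
(37 - 1*(-169))*(y(17, 7) + V((4*5)*4)) = (37 - 1*(-169))*((-2 + 7) + ((4*5)*4)*(14 + 5*((4*5)*4))/5) = (37 + 169)*(5 + (20*4)*(14 + 5*(20*4))/5) = 206*(5 + (⅕)*80*(14 + 5*80)) = 206*(5 + (⅕)*80*(14 + 400)) = 206*(5 + (⅕)*80*414) = 206*(5 + 6624) = 206*6629 = 1365574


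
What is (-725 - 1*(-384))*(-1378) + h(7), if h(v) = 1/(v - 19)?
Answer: 5638775/12 ≈ 4.6990e+5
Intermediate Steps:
h(v) = 1/(-19 + v)
(-725 - 1*(-384))*(-1378) + h(7) = (-725 - 1*(-384))*(-1378) + 1/(-19 + 7) = (-725 + 384)*(-1378) + 1/(-12) = -341*(-1378) - 1/12 = 469898 - 1/12 = 5638775/12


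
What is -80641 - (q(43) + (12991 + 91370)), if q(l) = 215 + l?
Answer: -185260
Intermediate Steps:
-80641 - (q(43) + (12991 + 91370)) = -80641 - ((215 + 43) + (12991 + 91370)) = -80641 - (258 + 104361) = -80641 - 1*104619 = -80641 - 104619 = -185260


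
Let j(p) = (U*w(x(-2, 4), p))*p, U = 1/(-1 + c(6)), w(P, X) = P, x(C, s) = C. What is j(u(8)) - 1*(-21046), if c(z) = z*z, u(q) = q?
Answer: 736594/35 ≈ 21046.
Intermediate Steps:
c(z) = z²
U = 1/35 (U = 1/(-1 + 6²) = 1/(-1 + 36) = 1/35 ≈ 0.028571)
j(p) = -2*p/35 (j(p) = ((1/35)*(-2))*p = -2*p/35)
j(u(8)) - 1*(-21046) = -2/35*8 - 1*(-21046) = -16/35 + 21046 = 736594/35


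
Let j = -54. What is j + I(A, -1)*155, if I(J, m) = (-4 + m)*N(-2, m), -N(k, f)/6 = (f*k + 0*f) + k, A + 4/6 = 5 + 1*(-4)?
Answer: -54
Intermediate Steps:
A = 1/3 (A = -2/3 + (5 + 1*(-4)) = -2/3 + (5 - 4) = -2/3 + 1 = 1/3 ≈ 0.33333)
N(k, f) = -6*k - 6*f*k (N(k, f) = -6*((f*k + 0*f) + k) = -6*((f*k + 0) + k) = -6*(f*k + k) = -6*(k + f*k) = -6*k - 6*f*k)
I(J, m) = (-4 + m)*(12 + 12*m) (I(J, m) = (-4 + m)*(-6*(-2)*(1 + m)) = (-4 + m)*(12 + 12*m))
j + I(A, -1)*155 = -54 + (12*(1 - 1)*(-4 - 1))*155 = -54 + (12*0*(-5))*155 = -54 + 0*155 = -54 + 0 = -54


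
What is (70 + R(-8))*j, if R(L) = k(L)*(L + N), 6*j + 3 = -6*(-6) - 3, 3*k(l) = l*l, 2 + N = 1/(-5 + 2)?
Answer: -6770/9 ≈ -752.22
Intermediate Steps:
N = -7/3 (N = -2 + 1/(-5 + 2) = -2 + 1/(-3) = -2 - ⅓ = -7/3 ≈ -2.3333)
k(l) = l²/3 (k(l) = (l*l)/3 = l²/3)
j = 5 (j = -½ + (-6*(-6) - 3)/6 = -½ + (36 - 3)/6 = -½ + (⅙)*33 = -½ + 11/2 = 5)
R(L) = L²*(-7/3 + L)/3 (R(L) = (L²/3)*(L - 7/3) = (L²/3)*(-7/3 + L) = L²*(-7/3 + L)/3)
(70 + R(-8))*j = (70 + (⅑)*(-8)²*(-7 + 3*(-8)))*5 = (70 + (⅑)*64*(-7 - 24))*5 = (70 + (⅑)*64*(-31))*5 = (70 - 1984/9)*5 = -1354/9*5 = -6770/9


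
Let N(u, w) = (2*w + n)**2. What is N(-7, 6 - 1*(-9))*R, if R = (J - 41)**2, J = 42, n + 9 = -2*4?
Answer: 169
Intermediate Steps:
n = -17 (n = -9 - 2*4 = -9 - 8 = -17)
N(u, w) = (-17 + 2*w)**2 (N(u, w) = (2*w - 17)**2 = (-17 + 2*w)**2)
R = 1 (R = (42 - 41)**2 = 1**2 = 1)
N(-7, 6 - 1*(-9))*R = (-17 + 2*(6 - 1*(-9)))**2*1 = (-17 + 2*(6 + 9))**2*1 = (-17 + 2*15)**2*1 = (-17 + 30)**2*1 = 13**2*1 = 169*1 = 169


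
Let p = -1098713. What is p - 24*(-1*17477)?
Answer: -679265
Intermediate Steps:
p - 24*(-1*17477) = -1098713 - 24*(-1*17477) = -1098713 - 24*(-17477) = -1098713 - 1*(-419448) = -1098713 + 419448 = -679265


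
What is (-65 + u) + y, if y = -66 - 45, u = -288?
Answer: -464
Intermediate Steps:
y = -111
(-65 + u) + y = (-65 - 288) - 111 = -353 - 111 = -464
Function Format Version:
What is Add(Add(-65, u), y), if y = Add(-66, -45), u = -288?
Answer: -464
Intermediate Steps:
y = -111
Add(Add(-65, u), y) = Add(Add(-65, -288), -111) = Add(-353, -111) = -464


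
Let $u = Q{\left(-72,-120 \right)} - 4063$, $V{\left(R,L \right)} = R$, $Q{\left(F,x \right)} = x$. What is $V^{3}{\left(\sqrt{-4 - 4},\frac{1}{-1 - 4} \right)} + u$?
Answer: $-4183 - 16 i \sqrt{2} \approx -4183.0 - 22.627 i$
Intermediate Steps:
$u = -4183$ ($u = -120 - 4063 = -4183$)
$V^{3}{\left(\sqrt{-4 - 4},\frac{1}{-1 - 4} \right)} + u = \left(\sqrt{-4 - 4}\right)^{3} - 4183 = \left(\sqrt{-8}\right)^{3} - 4183 = \left(2 i \sqrt{2}\right)^{3} - 4183 = - 16 i \sqrt{2} - 4183 = -4183 - 16 i \sqrt{2}$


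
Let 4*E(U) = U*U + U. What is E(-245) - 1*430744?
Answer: -415799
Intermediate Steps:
E(U) = U/4 + U**2/4 (E(U) = (U*U + U)/4 = (U**2 + U)/4 = (U + U**2)/4 = U/4 + U**2/4)
E(-245) - 1*430744 = (1/4)*(-245)*(1 - 245) - 1*430744 = (1/4)*(-245)*(-244) - 430744 = 14945 - 430744 = -415799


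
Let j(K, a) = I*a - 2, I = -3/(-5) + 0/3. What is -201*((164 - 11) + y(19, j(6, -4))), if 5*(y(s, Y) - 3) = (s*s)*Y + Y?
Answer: 816864/25 ≈ 32675.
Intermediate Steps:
I = ⅗ (I = -3*(-⅕) + 0*(⅓) = ⅗ + 0 = ⅗ ≈ 0.60000)
j(K, a) = -2 + 3*a/5 (j(K, a) = 3*a/5 - 2 = -2 + 3*a/5)
y(s, Y) = 3 + Y/5 + Y*s²/5 (y(s, Y) = 3 + ((s*s)*Y + Y)/5 = 3 + (s²*Y + Y)/5 = 3 + (Y*s² + Y)/5 = 3 + (Y + Y*s²)/5 = 3 + (Y/5 + Y*s²/5) = 3 + Y/5 + Y*s²/5)
-201*((164 - 11) + y(19, j(6, -4))) = -201*((164 - 11) + (3 + (-2 + (⅗)*(-4))/5 + (⅕)*(-2 + (⅗)*(-4))*19²)) = -201*(153 + (3 + (-2 - 12/5)/5 + (⅕)*(-2 - 12/5)*361)) = -201*(153 + (3 + (⅕)*(-22/5) + (⅕)*(-22/5)*361)) = -201*(153 + (3 - 22/25 - 7942/25)) = -201*(153 - 7889/25) = -201*(-4064/25) = 816864/25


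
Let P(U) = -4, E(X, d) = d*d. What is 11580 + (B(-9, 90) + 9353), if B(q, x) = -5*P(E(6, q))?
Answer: 20953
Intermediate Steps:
E(X, d) = d²
B(q, x) = 20 (B(q, x) = -5*(-4) = 20)
11580 + (B(-9, 90) + 9353) = 11580 + (20 + 9353) = 11580 + 9373 = 20953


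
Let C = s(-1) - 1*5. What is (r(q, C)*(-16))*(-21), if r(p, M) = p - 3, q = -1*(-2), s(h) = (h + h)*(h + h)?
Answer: -336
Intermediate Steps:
s(h) = 4*h**2 (s(h) = (2*h)*(2*h) = 4*h**2)
q = 2
C = -1 (C = 4*(-1)**2 - 1*5 = 4*1 - 5 = 4 - 5 = -1)
r(p, M) = -3 + p
(r(q, C)*(-16))*(-21) = ((-3 + 2)*(-16))*(-21) = -1*(-16)*(-21) = 16*(-21) = -336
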